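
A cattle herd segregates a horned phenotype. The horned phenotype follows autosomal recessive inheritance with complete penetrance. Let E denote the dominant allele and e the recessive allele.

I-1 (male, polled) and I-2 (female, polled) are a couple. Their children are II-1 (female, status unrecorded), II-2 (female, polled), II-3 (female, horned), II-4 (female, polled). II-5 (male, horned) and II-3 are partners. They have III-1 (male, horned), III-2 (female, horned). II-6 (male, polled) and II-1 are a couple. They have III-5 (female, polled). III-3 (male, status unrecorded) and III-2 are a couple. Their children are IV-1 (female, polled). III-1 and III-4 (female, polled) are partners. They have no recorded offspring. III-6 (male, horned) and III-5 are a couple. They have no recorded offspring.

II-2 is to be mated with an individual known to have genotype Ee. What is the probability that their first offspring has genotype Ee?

1/2

I-1 is polled so carries E and passed e to II-3 (ee), so I-1 is Ee.
I-2 is polled so carries E and passed e to II-3 (ee), so I-2 is Ee.
II-2 is a polled offspring of I-1 (Ee) × I-2 (Ee), whose cross gives 1/4 EE : 1/2 Ee : 1/4 ee; conditioning on being polled, II-2 is EE with probability 1/3, Ee with probability 2/3.
Summing over parental genotype combinations, P(offspring has genotype Ee) = 1/3·1/2 + 2/3·1/2 = 1/2.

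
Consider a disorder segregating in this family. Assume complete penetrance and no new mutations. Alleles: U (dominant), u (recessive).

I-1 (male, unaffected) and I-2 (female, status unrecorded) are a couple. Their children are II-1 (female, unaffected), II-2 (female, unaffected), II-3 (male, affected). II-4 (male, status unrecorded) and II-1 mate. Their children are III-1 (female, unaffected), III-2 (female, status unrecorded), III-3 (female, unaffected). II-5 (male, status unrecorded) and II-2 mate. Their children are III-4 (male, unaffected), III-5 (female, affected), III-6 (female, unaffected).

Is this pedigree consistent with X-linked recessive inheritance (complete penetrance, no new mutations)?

Yes

A consistent assignment under X-linked recessive exists: I-1 X^U Y, I-2 X^U X^u, II-1 X^U X^U, II-2 X^U X^u, II-3 X^u Y, II-4 X^U Y, II-5 X^u Y, III-1 X^U X^U, III-2 X^U X^U, III-3 X^U X^U, III-4 X^U Y, III-5 X^u X^u, III-6 X^U X^u.
In this assignment every recorded phenotype matches its genotype and every non-founder's genotype is obtainable from its parents' genotypes, so the pedigree is consistent.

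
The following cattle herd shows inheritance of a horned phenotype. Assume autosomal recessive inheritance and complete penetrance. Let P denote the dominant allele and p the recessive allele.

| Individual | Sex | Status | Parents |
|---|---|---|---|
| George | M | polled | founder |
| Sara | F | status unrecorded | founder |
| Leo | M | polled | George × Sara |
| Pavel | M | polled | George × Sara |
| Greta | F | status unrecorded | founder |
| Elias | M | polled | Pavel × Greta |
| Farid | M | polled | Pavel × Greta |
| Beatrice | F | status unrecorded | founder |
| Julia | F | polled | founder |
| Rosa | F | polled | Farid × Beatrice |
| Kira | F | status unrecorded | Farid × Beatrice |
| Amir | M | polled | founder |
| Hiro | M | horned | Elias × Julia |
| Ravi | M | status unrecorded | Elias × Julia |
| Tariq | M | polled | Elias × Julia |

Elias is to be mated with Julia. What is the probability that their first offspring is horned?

Elias is polled so carries P and passed p to Hiro (pp), so Elias is Pp.
Julia is polled so carries P and passed p to Hiro (pp), so Julia is Pp.
The cross gives 1/4 PP : 1/2 Pp : 1/4 pp, so P(offspring is horned) = 1/4.

1/4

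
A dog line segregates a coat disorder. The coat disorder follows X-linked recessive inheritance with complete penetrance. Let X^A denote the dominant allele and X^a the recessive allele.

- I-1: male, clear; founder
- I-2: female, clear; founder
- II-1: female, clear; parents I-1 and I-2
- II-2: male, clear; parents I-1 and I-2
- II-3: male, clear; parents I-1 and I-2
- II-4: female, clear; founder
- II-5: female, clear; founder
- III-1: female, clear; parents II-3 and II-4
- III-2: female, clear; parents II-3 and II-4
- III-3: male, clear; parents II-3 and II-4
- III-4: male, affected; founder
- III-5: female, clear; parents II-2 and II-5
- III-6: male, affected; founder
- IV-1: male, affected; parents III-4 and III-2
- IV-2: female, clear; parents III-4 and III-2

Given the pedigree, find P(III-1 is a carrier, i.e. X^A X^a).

1/2

II-3 is clear, so II-3 is X^A Y.
II-4 is clear so carries A and passed a to III-2 (X^A X^a, whose A came from II-3), so II-4 is X^A X^a.
Their cross gives offspring ratios 1/2 X^A X^A : 1/2 X^A X^a. Conditioning on III-1 being clear, P(X^A X^a) = 1/2 / 1 = 1/2.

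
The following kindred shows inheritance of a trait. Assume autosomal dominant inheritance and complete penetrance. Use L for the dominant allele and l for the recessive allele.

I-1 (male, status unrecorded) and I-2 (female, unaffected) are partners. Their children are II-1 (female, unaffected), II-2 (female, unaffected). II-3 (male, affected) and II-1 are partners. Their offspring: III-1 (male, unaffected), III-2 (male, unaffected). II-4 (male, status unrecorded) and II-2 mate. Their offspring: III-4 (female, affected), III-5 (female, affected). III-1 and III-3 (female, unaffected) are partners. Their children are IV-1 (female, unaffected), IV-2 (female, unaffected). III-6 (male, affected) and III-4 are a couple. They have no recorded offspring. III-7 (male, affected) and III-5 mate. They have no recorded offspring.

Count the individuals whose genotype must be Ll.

3

Obligate heterozygotes: II-3 is affected so carries L and passed l to III-1 (ll), so II-3 is Ll; III-4 is affected so carries L and received l from II-2 (ll), so III-4 is Ll; III-5 is affected so carries L and received l from II-2 (ll), so III-5 is Ll.
Every other individual is either homozygous by phenotype or has at least one consistent homozygous assignment, so the count is 3.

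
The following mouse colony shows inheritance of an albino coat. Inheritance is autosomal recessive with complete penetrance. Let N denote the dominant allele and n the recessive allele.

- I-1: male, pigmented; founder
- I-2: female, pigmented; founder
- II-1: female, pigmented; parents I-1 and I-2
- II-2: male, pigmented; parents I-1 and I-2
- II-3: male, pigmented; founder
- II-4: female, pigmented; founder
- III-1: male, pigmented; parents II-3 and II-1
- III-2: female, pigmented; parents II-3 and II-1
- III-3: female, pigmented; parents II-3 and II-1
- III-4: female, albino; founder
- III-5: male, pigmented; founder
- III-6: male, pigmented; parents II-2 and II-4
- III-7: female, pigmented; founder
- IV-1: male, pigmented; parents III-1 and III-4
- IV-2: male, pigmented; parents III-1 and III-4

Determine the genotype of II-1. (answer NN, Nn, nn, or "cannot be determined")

cannot be determined

II-1's phenotype allows NN or Nn, and no parent or child forces a single allele at both positions; consistent genotype assignments exist with II-1 as NN or Nn.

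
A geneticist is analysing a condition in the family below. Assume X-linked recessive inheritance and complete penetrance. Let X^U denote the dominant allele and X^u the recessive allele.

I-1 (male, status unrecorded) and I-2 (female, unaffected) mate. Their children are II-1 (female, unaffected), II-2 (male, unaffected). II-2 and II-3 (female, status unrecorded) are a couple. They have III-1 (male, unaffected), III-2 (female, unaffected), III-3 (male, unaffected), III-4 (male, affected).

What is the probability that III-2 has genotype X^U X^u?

II-2 is unaffected, so II-2 is X^U Y.
II-3 passed U to III-1 (X^U Y) and passed u to III-4 (X^u Y), so II-3 is X^U X^u.
Their cross gives offspring ratios 1/2 X^U X^U : 1/2 X^U X^u. Conditioning on III-2 being unaffected, P(X^U X^u) = 1/2 / 1 = 1/2.

1/2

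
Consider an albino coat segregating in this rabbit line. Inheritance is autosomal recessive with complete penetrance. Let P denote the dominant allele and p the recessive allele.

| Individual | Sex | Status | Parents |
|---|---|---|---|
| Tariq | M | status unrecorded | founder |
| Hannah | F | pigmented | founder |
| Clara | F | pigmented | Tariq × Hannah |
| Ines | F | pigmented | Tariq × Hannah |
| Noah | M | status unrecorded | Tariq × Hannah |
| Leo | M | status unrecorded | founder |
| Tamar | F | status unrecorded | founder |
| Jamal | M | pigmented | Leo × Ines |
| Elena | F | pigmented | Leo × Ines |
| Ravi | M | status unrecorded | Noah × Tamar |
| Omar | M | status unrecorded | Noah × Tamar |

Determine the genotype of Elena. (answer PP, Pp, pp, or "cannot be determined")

Elena's phenotype allows PP or Pp, and no parent or child forces a single allele at both positions; consistent genotype assignments exist with Elena as PP or Pp.

cannot be determined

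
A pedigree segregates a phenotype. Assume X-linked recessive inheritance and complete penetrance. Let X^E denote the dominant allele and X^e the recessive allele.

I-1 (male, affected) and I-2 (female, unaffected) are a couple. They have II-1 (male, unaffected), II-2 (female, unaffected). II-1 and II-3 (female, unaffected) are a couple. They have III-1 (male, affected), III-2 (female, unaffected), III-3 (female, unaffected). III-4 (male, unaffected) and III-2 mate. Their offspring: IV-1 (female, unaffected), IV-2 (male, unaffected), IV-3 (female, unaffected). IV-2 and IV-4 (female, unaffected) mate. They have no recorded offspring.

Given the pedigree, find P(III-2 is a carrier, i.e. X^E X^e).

II-1 is unaffected, so II-1 is X^E Y.
II-3 is unaffected so carries E and passed e to III-1 (X^e Y), so II-3 is X^E X^e.
Their cross gives offspring ratios 1/2 X^E X^E : 1/2 X^E X^e. Conditioning on III-2 being unaffected, P(X^E X^e) = 1/2 / 1 = 1/2 before taking III-2's own offspring into account.
III-4 is unaffected, so III-4 is X^E Y.
Now use III-2's offspring. Probability of each recorded status — unaffected son IV-2: 1/2 if III-2 is X^E X^e, 1 if X^E X^E. (IV-1, IV-3: equally likely either way, so uninformative.)
Bayes: P(X^E X^e) = 1/2·1/2 / (1/2·1/2 + 1/2·1) = 1/3.

1/3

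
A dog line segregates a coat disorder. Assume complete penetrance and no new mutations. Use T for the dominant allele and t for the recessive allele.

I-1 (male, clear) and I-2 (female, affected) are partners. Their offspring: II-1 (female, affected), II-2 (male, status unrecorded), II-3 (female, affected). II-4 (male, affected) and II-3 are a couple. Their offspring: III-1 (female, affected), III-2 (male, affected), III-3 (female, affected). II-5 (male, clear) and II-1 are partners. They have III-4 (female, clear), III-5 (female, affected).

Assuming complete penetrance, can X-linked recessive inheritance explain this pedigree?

Under X-linked recessive, II-1 (affected, female) cannot arise from I-1 (clear) × I-2 (affected).

No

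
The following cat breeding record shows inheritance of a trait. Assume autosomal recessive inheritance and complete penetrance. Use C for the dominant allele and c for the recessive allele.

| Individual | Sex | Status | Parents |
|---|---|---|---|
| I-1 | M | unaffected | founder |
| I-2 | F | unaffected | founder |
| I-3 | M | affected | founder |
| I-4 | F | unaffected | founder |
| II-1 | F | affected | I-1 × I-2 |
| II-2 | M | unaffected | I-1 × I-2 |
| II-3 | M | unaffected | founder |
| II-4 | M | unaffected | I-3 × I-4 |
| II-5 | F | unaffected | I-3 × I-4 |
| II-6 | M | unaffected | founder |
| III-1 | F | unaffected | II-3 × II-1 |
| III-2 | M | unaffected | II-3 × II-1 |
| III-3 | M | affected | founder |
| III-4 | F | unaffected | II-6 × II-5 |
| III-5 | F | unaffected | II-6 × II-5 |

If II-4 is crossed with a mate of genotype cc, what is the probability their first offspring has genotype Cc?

1/2

II-4 is unaffected so carries C and received c from I-3 (cc), so II-4 is Cc.
The cross gives 1/2 Cc : 1/2 cc, so P(offspring has genotype Cc) = 1/2.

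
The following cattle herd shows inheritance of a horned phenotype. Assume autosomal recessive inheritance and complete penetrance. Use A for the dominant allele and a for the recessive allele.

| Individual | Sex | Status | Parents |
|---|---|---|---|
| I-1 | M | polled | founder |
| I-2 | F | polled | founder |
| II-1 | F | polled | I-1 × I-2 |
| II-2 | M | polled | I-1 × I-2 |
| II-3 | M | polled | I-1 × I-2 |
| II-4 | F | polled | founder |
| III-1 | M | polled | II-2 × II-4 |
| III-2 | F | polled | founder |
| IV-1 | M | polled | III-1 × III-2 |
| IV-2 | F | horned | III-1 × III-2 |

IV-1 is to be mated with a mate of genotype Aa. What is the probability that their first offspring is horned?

III-1 is polled so carries A and passed a to IV-2 (aa), so III-1 is Aa.
III-2 is polled so carries A and passed a to IV-2 (aa), so III-2 is Aa.
IV-1 is a polled offspring of III-1 (Aa) × III-2 (Aa), whose cross gives 1/4 AA : 1/2 Aa : 1/4 aa; conditioning on being polled, IV-1 is AA with probability 1/3, Aa with probability 2/3.
Summing over parental genotype combinations, P(offspring is horned) = 2/3·1/4 = 1/6.

1/6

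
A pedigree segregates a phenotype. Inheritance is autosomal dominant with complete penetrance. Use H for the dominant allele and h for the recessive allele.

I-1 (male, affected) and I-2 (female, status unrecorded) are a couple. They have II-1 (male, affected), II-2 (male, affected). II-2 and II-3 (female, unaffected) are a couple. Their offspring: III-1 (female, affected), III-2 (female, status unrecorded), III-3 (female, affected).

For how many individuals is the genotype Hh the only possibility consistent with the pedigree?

2

Obligate heterozygotes: III-1 is affected so carries H and received h from II-3 (hh), so III-1 is Hh; III-3 is affected so carries H and received h from II-3 (hh), so III-3 is Hh.
Every other individual is either homozygous by phenotype or has at least one consistent homozygous assignment, so the count is 2.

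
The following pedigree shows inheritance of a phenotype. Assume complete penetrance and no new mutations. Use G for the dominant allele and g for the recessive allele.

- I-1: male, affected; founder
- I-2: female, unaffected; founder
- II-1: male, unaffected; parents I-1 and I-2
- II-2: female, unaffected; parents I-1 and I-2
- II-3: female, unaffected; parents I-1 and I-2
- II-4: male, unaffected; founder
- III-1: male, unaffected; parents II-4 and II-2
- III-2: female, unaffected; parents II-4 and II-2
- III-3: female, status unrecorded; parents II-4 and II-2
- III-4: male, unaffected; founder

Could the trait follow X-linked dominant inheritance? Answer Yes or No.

No

Under X-linked dominant, II-2 (unaffected, female) cannot arise from I-1 (affected) × I-2 (unaffected).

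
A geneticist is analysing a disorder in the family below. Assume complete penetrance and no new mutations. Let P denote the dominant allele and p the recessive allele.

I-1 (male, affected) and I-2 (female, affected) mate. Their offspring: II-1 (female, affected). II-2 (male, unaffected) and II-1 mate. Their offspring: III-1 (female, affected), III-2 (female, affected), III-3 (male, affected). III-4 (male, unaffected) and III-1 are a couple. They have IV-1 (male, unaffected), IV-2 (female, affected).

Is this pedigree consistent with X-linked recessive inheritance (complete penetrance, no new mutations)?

Under X-linked recessive, III-1 (affected, female) cannot arise from II-2 (unaffected) × II-1 (affected).

No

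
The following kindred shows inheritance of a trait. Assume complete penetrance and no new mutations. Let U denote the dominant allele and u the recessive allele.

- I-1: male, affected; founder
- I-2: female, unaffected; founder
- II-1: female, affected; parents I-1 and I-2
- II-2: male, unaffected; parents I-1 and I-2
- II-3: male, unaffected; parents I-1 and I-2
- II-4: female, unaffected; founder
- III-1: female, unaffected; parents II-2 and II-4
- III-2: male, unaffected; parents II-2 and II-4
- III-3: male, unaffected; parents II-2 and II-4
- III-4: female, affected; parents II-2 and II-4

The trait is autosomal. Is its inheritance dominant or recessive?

recessive

II-2 and II-4 are both unaffected yet have an affected child III-4. Under dominance, an affected child requires at least one affected parent, so the trait cannot be dominant.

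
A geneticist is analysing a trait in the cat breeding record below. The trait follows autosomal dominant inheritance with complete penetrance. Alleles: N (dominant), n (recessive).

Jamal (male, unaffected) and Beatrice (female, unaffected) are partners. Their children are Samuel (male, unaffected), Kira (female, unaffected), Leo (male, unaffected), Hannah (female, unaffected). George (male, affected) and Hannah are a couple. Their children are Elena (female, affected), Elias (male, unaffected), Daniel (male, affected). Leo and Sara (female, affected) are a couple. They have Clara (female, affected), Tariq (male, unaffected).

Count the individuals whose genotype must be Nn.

5

Obligate heterozygotes: George is affected so carries N and passed n to Elias (nn), so George is Nn; Sara is affected so carries N and passed n to Tariq (nn), so Sara is Nn; Elena is affected so carries N and received n from Hannah (nn), so Elena is Nn; Daniel is affected so carries N and received n from Hannah (nn), so Daniel is Nn; Clara is affected so carries N and received n from Leo (nn), so Clara is Nn.
Every other individual is either homozygous by phenotype or has at least one consistent homozygous assignment, so the count is 5.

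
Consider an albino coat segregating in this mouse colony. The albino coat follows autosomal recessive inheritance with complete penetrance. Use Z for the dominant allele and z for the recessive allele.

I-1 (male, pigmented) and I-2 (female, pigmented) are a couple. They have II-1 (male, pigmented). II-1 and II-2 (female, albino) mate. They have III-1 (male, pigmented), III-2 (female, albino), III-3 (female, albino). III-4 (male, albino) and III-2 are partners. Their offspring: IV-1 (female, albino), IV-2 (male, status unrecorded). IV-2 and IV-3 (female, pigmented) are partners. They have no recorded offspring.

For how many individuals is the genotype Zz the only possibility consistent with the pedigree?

Obligate heterozygotes: II-1 is pigmented so carries Z and passed z to III-2 (zz), so II-1 is Zz; III-1 is pigmented so carries Z and received z from II-2 (zz), so III-1 is Zz.
Every other individual is either homozygous by phenotype or has at least one consistent homozygous assignment, so the count is 2.

2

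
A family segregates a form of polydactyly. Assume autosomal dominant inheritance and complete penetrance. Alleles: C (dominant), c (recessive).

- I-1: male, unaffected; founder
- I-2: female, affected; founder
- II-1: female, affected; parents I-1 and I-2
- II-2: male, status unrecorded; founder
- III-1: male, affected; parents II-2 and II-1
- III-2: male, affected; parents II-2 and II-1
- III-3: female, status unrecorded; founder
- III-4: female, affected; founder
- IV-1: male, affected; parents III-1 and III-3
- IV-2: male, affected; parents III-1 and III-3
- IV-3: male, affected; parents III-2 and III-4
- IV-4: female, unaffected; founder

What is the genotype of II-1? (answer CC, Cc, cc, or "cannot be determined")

From phenotype alone, II-1 is CC or Cc.
II-1 is affected so carries C and received c from I-1 (cc), so II-1 is Cc.

Cc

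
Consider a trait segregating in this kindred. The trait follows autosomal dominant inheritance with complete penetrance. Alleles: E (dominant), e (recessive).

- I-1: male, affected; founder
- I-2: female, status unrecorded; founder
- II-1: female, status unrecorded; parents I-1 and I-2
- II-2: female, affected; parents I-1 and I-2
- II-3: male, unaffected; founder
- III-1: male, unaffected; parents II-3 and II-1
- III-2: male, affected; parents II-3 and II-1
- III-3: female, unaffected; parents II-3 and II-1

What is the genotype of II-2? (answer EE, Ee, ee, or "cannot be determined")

II-2's phenotype allows EE or Ee, and no parent or child forces a single allele at both positions; consistent genotype assignments exist with II-2 as EE or Ee.

cannot be determined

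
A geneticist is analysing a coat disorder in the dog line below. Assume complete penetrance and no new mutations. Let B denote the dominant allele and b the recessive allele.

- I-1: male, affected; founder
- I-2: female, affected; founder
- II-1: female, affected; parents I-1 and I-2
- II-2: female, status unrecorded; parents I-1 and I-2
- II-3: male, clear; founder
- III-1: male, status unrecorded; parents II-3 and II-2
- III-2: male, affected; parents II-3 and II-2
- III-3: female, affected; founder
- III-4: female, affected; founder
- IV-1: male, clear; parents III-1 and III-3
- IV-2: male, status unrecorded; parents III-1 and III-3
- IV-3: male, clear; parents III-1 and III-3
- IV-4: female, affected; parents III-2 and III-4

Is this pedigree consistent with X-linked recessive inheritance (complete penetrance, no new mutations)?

No

Under X-linked recessive, IV-1 (clear, male) cannot arise from III-1 (unrecorded) × III-3 (affected).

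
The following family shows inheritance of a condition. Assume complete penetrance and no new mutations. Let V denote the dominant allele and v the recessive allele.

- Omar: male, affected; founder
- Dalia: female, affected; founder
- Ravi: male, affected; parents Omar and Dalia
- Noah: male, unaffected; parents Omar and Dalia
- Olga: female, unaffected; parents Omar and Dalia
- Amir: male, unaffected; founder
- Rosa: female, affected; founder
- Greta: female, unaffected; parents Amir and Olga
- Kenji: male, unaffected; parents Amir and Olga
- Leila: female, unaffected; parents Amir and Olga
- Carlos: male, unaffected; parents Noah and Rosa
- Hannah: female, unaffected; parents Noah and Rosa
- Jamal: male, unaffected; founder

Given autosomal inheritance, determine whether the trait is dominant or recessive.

Omar and Dalia are both affected yet have an unaffected child Noah. Under a recessive model two affected parents are homozygous and every child would be affected, so the trait cannot be recessive.

dominant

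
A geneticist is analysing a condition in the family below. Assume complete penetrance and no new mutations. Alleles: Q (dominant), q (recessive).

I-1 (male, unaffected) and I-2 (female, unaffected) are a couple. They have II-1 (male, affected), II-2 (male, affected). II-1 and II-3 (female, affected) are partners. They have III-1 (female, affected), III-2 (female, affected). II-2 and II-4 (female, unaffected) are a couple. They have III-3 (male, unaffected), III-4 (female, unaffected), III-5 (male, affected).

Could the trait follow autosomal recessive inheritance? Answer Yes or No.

Yes

A consistent assignment under autosomal recessive exists: I-1 Qq, I-2 Qq, II-1 qq, II-2 qq, II-3 qq, II-4 Qq, III-1 qq, III-2 qq, III-3 Qq, III-4 Qq, III-5 qq.
In this assignment every recorded phenotype matches its genotype and every non-founder's genotype is obtainable from its parents' genotypes, so the pedigree is consistent.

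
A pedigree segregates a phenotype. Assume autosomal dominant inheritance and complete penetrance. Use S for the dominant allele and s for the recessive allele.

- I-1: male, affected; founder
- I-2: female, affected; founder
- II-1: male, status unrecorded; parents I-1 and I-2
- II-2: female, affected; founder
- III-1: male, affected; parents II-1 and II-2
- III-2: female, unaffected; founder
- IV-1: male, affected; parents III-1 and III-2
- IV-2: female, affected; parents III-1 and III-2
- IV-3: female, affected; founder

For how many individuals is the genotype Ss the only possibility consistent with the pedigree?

Obligate heterozygotes: IV-1 is affected so carries S and received s from III-2 (ss), so IV-1 is Ss; IV-2 is affected so carries S and received s from III-2 (ss), so IV-2 is Ss.
Every other individual is either homozygous by phenotype or has at least one consistent homozygous assignment, so the count is 2.

2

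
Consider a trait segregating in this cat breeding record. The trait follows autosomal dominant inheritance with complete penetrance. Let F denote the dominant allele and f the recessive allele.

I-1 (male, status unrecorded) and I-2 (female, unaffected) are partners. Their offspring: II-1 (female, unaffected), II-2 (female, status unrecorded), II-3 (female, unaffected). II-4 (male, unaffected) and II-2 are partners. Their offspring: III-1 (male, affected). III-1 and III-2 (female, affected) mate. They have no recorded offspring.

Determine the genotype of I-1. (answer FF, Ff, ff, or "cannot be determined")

From phenotype alone, I-1 is FF or Ff or ff.
I-1 passed F to II-2 (Ff, whose f came from I-2) and passed f to II-1 (ff), so I-1 is Ff.

Ff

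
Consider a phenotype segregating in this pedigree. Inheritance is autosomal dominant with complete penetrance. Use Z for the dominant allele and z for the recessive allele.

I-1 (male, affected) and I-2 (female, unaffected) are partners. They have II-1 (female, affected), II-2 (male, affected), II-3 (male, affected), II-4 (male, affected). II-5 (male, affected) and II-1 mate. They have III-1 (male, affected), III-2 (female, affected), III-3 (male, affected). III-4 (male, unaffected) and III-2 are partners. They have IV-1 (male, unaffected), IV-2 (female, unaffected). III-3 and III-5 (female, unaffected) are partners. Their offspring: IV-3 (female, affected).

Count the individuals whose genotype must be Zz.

6

Obligate heterozygotes: II-1 is affected so carries Z and received z from I-2 (zz), so II-1 is Zz; II-2 is affected so carries Z and received z from I-2 (zz), so II-2 is Zz; II-3 is affected so carries Z and received z from I-2 (zz), so II-3 is Zz; II-4 is affected so carries Z and received z from I-2 (zz), so II-4 is Zz; III-2 is affected so carries Z and passed z to IV-1 (zz), so III-2 is Zz; IV-3 is affected so carries Z and received z from III-5 (zz), so IV-3 is Zz.
Every other individual is either homozygous by phenotype or has at least one consistent homozygous assignment, so the count is 6.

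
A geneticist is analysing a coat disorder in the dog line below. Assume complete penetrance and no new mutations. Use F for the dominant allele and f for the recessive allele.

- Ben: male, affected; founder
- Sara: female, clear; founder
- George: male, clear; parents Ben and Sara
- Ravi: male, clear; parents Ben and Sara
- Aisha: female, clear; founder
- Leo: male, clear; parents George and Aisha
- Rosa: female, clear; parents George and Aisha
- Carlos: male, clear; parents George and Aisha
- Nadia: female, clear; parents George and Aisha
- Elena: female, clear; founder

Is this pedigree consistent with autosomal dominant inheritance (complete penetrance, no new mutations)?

Yes

A consistent assignment under autosomal dominant exists: Ben Ff, Sara ff, George ff, Ravi ff, Aisha ff, Leo ff, Rosa ff, Carlos ff, Nadia ff, Elena ff.
In this assignment every recorded phenotype matches its genotype and every non-founder's genotype is obtainable from its parents' genotypes, so the pedigree is consistent.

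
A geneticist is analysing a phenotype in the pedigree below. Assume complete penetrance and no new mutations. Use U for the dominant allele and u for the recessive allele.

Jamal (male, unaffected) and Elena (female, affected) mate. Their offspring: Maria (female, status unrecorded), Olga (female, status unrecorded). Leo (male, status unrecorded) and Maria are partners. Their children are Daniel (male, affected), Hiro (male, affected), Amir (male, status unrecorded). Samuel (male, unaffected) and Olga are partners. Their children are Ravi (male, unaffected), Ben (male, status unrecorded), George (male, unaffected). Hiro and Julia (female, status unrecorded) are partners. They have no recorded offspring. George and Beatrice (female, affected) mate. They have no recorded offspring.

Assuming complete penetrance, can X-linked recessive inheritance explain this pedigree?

A consistent assignment under X-linked recessive exists: Jamal X^U Y, Elena X^u X^u, Maria X^U X^u, Olga X^U X^u, Leo X^U Y, Samuel X^U Y, Daniel X^u Y, Hiro X^u Y, Amir X^U Y, Julia X^U X^U, Ravi X^U Y, Ben X^U Y, George X^U Y, Beatrice X^u X^u.
In this assignment every recorded phenotype matches its genotype and every non-founder's genotype is obtainable from its parents' genotypes, so the pedigree is consistent.

Yes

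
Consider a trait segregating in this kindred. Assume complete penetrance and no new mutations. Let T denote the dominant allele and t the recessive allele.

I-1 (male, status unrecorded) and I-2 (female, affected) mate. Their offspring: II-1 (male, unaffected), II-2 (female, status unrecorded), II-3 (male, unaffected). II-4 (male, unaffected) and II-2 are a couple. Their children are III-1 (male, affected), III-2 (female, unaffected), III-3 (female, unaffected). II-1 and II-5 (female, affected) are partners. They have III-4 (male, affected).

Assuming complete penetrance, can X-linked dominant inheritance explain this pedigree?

A consistent assignment under X-linked dominant exists: I-1 X^T Y, I-2 X^T X^t, II-1 X^t Y, II-2 X^T X^t, II-3 X^t Y, II-4 X^t Y, II-5 X^T X^T, III-1 X^T Y, III-2 X^t X^t, III-3 X^t X^t, III-4 X^T Y.
In this assignment every recorded phenotype matches its genotype and every non-founder's genotype is obtainable from its parents' genotypes, so the pedigree is consistent.

Yes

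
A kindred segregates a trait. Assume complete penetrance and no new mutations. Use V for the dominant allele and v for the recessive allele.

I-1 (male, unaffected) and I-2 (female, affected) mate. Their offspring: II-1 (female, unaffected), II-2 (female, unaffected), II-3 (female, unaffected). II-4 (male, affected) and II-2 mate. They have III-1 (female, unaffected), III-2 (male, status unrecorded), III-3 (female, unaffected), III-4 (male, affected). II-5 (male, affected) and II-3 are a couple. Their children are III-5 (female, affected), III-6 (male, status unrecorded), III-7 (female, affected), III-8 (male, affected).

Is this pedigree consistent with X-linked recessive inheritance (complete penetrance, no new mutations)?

Yes

A consistent assignment under X-linked recessive exists: I-1 X^V Y, I-2 X^v X^v, II-1 X^V X^v, II-2 X^V X^v, II-3 X^V X^v, II-4 X^v Y, II-5 X^v Y, III-1 X^V X^v, III-2 X^V Y, III-3 X^V X^v, III-4 X^v Y, III-5 X^v X^v, III-6 X^V Y, III-7 X^v X^v, III-8 X^v Y.
In this assignment every recorded phenotype matches its genotype and every non-founder's genotype is obtainable from its parents' genotypes, so the pedigree is consistent.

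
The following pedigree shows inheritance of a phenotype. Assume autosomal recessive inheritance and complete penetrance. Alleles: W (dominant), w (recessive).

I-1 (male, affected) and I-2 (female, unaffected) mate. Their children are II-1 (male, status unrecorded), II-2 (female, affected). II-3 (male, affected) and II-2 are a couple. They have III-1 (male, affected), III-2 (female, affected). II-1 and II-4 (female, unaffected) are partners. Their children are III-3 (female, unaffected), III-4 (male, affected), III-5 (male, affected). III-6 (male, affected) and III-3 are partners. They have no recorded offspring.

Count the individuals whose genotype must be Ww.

Obligate heterozygotes: I-2 is unaffected so carries W and passed w to II-2 (ww), so I-2 is Ww; II-4 is unaffected so carries W and passed w to III-4 (ww), so II-4 is Ww.
Every other individual is either homozygous by phenotype or has at least one consistent homozygous assignment, so the count is 2.

2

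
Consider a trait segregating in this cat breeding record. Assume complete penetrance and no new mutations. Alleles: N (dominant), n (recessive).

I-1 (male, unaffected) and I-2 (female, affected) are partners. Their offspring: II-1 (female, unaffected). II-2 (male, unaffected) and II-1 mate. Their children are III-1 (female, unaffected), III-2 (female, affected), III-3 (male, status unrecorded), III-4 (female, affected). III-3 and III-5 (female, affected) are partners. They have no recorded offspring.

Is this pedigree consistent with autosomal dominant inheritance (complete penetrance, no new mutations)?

Under autosomal dominant, III-2 (affected, female) cannot arise from II-2 (unaffected) × II-1 (unaffected).

No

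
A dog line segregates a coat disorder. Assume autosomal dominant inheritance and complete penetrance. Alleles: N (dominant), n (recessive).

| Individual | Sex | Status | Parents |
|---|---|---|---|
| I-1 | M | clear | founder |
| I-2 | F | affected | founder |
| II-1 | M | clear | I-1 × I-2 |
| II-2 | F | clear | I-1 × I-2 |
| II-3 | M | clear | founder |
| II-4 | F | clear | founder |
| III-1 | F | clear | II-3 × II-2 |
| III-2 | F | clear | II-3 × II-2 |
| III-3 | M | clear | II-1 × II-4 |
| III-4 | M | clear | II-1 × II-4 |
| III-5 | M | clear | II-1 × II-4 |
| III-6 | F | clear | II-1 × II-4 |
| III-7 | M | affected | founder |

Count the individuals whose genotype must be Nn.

Obligate heterozygotes: I-2 is affected so carries N and passed n to II-1 (nn), so I-2 is Nn.
Every other individual is either homozygous by phenotype or has at least one consistent homozygous assignment, so the count is 1.

1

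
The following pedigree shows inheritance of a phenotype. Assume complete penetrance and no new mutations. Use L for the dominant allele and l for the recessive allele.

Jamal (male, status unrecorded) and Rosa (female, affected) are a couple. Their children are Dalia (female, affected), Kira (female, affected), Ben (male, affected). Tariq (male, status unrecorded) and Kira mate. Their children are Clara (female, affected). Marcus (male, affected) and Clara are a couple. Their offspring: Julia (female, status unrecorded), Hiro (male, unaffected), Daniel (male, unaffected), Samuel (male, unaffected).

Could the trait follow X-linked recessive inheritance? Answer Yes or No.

No

Under X-linked recessive, Hiro (unaffected, male) cannot arise from Marcus (affected) × Clara (affected).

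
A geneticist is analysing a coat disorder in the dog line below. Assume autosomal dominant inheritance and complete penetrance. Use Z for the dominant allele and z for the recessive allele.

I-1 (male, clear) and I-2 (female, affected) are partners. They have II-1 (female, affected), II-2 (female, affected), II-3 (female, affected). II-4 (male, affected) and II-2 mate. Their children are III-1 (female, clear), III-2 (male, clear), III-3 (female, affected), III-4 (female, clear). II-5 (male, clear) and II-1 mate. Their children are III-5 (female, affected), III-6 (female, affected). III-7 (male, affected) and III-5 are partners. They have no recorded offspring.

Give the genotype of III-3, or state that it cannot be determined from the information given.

III-3's phenotype allows ZZ or Zz, and no parent or child forces a single allele at both positions; consistent genotype assignments exist with III-3 as ZZ or Zz.

cannot be determined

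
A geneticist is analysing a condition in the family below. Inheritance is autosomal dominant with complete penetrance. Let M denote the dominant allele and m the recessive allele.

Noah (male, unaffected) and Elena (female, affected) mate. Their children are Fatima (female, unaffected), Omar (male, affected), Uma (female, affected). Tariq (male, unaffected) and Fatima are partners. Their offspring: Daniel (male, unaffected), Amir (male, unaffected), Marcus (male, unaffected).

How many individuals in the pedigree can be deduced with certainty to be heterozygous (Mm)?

3

Obligate heterozygotes: Elena is affected so carries M and passed m to Fatima (mm), so Elena is Mm; Omar is affected so carries M and received m from Noah (mm), so Omar is Mm; Uma is affected so carries M and received m from Noah (mm), so Uma is Mm.
Every other individual is either homozygous by phenotype or has at least one consistent homozygous assignment, so the count is 3.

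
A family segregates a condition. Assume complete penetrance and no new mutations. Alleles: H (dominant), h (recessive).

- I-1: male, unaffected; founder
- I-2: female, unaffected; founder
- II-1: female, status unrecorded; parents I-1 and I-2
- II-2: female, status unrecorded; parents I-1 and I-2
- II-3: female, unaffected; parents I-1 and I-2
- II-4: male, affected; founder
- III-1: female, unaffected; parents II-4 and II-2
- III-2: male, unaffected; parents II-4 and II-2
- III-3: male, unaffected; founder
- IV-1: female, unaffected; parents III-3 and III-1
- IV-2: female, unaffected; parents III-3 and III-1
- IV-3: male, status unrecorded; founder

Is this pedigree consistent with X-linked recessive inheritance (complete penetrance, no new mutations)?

A consistent assignment under X-linked recessive exists: I-1 X^H Y, I-2 X^H X^H, II-1 X^H X^H, II-2 X^H X^H, II-3 X^H X^H, II-4 X^h Y, III-1 X^H X^h, III-2 X^H Y, III-3 X^H Y, IV-1 X^H X^H, IV-2 X^H X^H, IV-3 X^H Y.
In this assignment every recorded phenotype matches its genotype and every non-founder's genotype is obtainable from its parents' genotypes, so the pedigree is consistent.

Yes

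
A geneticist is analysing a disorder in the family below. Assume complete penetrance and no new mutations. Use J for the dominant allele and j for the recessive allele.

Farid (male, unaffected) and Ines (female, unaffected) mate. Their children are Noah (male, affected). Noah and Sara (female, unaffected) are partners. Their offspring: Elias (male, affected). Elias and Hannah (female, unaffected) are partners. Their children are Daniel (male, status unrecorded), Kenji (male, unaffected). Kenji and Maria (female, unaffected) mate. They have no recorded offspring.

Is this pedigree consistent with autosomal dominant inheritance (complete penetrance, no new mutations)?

No

Under autosomal dominant, Noah (affected, male) cannot arise from Farid (unaffected) × Ines (unaffected).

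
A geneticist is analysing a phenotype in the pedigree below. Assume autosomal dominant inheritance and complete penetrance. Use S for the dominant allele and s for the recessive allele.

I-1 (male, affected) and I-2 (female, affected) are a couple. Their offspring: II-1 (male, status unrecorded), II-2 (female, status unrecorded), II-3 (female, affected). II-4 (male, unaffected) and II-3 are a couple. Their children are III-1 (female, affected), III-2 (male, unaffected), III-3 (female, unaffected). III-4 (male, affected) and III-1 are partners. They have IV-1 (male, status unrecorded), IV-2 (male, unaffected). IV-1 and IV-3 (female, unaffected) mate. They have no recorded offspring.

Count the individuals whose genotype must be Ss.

3

Obligate heterozygotes: II-3 is affected so carries S and passed s to III-2 (ss), so II-3 is Ss; III-1 is affected so carries S and received s from II-4 (ss), so III-1 is Ss; III-4 is affected so carries S and passed s to IV-2 (ss), so III-4 is Ss.
Every other individual is either homozygous by phenotype or has at least one consistent homozygous assignment, so the count is 3.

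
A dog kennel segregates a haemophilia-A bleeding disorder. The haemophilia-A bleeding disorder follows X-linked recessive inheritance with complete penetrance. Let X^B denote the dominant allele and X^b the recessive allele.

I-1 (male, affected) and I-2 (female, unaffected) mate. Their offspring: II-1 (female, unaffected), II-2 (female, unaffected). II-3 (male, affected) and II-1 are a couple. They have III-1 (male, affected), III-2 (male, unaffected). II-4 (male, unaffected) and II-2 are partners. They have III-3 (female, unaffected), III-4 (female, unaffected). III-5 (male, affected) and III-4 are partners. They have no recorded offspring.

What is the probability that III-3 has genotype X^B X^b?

II-4 is unaffected, so II-4 is X^B Y.
II-2 is unaffected so carries B and received b from I-1 (X^b Y), so II-2 is X^B X^b.
Their cross gives offspring ratios 1/2 X^B X^B : 1/2 X^B X^b. Conditioning on III-3 being unaffected, P(X^B X^b) = 1/2 / 1 = 1/2.

1/2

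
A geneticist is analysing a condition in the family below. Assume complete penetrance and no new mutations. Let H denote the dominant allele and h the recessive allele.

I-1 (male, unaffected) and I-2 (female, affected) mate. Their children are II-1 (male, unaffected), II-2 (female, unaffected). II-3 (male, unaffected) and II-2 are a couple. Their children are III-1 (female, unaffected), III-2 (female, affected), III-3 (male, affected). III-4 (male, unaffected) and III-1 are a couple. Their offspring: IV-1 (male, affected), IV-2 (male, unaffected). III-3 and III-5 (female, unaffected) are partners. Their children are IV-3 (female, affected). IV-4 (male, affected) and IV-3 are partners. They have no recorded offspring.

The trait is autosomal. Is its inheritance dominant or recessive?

recessive

II-3 and II-2 are both unaffected yet have an affected child III-2. Under dominance, an affected child requires at least one affected parent, so the trait cannot be dominant.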